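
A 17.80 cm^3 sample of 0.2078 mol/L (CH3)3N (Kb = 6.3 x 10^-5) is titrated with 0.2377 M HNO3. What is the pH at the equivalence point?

n((CH3)3N) = 0.2078 x 0.01780 = 0.003699 mol; V(HNO3) at equivalence = 0.003699/0.2377 = 0.01556 L.
At equivalence the base is fully converted to (CH3)3NH+; total volume = 0.03336 L, so [(CH3)3NH+] = 0.003699/0.03336 = 0.1109 M.
Ka((CH3)3NH+) = Kw/Kb = 1.0e-14 / 6.3 x 10^-5 = 1.59e-10.
[H^+] = sqrt(Ka x [(CH3)3NH+]) = sqrt(1.59e-10 x 0.1109) = 4.20e-6 M.
pH = -log(4.20e-6) = 5.38.

5.38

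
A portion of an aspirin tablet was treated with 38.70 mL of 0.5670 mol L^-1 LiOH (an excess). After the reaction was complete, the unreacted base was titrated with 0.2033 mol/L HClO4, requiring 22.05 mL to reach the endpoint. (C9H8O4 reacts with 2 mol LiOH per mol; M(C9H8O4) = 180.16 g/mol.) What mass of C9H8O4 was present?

1.57 g

Total n(LiOH) added = 0.5670 x 0.03870 = 0.02194 mol.
n(HClO4) used = 0.2033 x 0.02205 = 0.004483 mol, which equals the excess n(LiOH).
So n(LiOH) consumed by the sample = 0.02194 - 0.004483 = 0.01746 mol.
n(C9H8O4) = 0.01746 / 2 = 0.008730 mol.
mass = 0.008730 mol x 180.16 g/mol = 1.57 g.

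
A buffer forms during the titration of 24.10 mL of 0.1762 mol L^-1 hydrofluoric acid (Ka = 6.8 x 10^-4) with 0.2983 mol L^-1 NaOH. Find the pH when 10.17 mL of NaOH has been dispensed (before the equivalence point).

Initial n(HF) = 0.1762 x 0.02410 = 0.004246 mol.
n(NaOH) added = 0.2983 x 0.01017 = 0.003034 mol, converting that many moles of HF to F-.
Remaining n(HF) = 0.001213 mol; n(F-) = 0.003034 mol.
By Henderson-Hasselbalch, pH = pKa + log([A^-]/[HA]) = 3.17 + log(0.003034/0.001213) = 3.17 + (+0.40) = 3.57.

3.57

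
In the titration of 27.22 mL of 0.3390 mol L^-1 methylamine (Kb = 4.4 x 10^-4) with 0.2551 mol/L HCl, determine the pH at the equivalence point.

5.74

n(CH3NH2) = 0.3390 x 0.02722 = 0.009228 mol; V(HCl) at equivalence = 0.009228/0.2551 = 0.03617 L.
At equivalence the base is fully converted to CH3NH3+; total volume = 0.06339 L, so [CH3NH3+] = 0.009228/0.06339 = 0.1456 M.
Ka(CH3NH3+) = Kw/Kb = 1.0e-14 / 4.4 x 10^-4 = 2.27e-11.
[H^+] = sqrt(Ka x [CH3NH3+]) = sqrt(2.27e-11 x 0.1456) = 1.82e-6 M.
pH = -log(1.82e-6) = 5.74.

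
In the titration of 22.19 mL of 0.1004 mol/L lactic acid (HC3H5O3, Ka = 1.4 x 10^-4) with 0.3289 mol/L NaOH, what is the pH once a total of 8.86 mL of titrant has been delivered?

12.34

n(acid) = 0.1004 x 0.02219 = 0.002228 mol; n(NaOH) added = 0.3289 x 0.008860 = 0.002914 mol.
Base is in excess by 0.002914 - 0.002228 = 0.0006862 mol in a total volume of 0.03105 L.
[OH^-] = 0.0006862/0.03105 = 0.02210 M, so pOH = 1.66 and pH = 14.00 - 1.66 = 12.34.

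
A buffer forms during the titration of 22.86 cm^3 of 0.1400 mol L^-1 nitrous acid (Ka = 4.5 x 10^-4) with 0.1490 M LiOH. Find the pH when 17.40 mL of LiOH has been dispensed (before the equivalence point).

Initial n(HNO2) = 0.1400 x 0.02286 = 0.003200 mol.
n(LiOH) added = 0.1490 x 0.01740 = 0.002593 mol, converting that many moles of HNO2 to NO2-.
Remaining n(HNO2) = 0.0006078 mol; n(NO2-) = 0.002593 mol.
By Henderson-Hasselbalch, pH = pKa + log([A^-]/[HA]) = 3.35 + log(0.002593/0.0006078) = 3.35 + (+0.63) = 3.98.

3.98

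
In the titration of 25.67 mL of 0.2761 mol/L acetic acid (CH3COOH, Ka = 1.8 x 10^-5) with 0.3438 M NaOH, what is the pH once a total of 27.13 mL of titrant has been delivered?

12.63

n(acid) = 0.2761 x 0.02567 = 0.007087 mol; n(NaOH) added = 0.3438 x 0.02713 = 0.009327 mol.
Base is in excess by 0.009327 - 0.007087 = 0.002240 mol in a total volume of 0.05280 L.
[OH^-] = 0.002240/0.05280 = 0.04242 M, so pOH = 1.37 and pH = 14.00 - 1.37 = 12.63.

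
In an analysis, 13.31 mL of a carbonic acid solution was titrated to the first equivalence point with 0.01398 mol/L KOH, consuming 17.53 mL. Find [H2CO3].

0.0184 M

n(KOH) = 0.01398 x 0.01753 = 0.0002451 mol.
At the first equivalence point, 1 mol OH^- react per mol H2CO3, so n(H2CO3) = 0.0002451 / 1 = 0.0002451 mol.
[H2CO3] = 0.0002451 / 0.01331 L = 0.0184 M.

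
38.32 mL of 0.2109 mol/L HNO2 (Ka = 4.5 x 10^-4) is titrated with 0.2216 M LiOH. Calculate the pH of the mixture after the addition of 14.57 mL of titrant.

Initial n(HNO2) = 0.2109 x 0.03832 = 0.008082 mol.
n(LiOH) added = 0.2216 x 0.01457 = 0.003229 mol, converting that many moles of HNO2 to NO2-.
Remaining n(HNO2) = 0.004853 mol; n(NO2-) = 0.003229 mol.
By Henderson-Hasselbalch, pH = pKa + log([A^-]/[HA]) = 3.35 + log(0.003229/0.004853) = 3.35 + (-0.18) = 3.17.

3.17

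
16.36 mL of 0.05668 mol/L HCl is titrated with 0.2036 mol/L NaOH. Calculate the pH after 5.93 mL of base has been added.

n(acid) = 0.05668 x 0.01636 = 0.0009273 mol; n(NaOH) added = 0.2036 x 0.005930 = 0.001207 mol.
Base is in excess by 0.001207 - 0.0009273 = 0.0002801 mol in a total volume of 0.02229 L.
[OH^-] = 0.0002801/0.02229 = 0.01256 M, so pOH = 1.90 and pH = 14.00 - 1.90 = 12.10.

12.10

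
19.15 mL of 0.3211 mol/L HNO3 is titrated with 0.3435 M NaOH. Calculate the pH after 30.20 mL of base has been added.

12.93

n(acid) = 0.3211 x 0.01915 = 0.006149 mol; n(NaOH) added = 0.3435 x 0.03020 = 0.01037 mol.
Base is in excess by 0.01037 - 0.006149 = 0.004225 mol in a total volume of 0.04935 L.
[OH^-] = 0.004225/0.04935 = 0.08561 M, so pOH = 1.07 and pH = 14.00 - 1.07 = 12.93.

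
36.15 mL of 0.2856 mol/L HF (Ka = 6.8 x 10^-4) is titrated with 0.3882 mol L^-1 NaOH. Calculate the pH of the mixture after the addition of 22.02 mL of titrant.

3.85

Initial n(HF) = 0.2856 x 0.03615 = 0.01032 mol.
n(NaOH) added = 0.3882 x 0.02202 = 0.008548 mol, converting that many moles of HF to F-.
Remaining n(HF) = 0.001776 mol; n(F-) = 0.008548 mol.
By Henderson-Hasselbalch, pH = pKa + log([A^-]/[HA]) = 3.17 + log(0.008548/0.001776) = 3.17 + (+0.68) = 3.85.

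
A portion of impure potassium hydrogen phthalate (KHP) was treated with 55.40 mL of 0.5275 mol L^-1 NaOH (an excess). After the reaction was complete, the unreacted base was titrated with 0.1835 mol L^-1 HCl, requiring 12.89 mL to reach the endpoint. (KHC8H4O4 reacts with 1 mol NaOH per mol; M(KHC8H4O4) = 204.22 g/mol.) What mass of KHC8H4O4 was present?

5.48 g

Total n(NaOH) added = 0.5275 x 0.05540 = 0.02922 mol.
n(HCl) used = 0.1835 x 0.01289 = 0.002365 mol, which equals the excess n(NaOH).
So n(NaOH) consumed by the sample = 0.02922 - 0.002365 = 0.02686 mol.
n(KHC8H4O4) = 0.02686 / 1 = 0.02686 mol.
mass = 0.02686 mol x 204.22 g/mol = 5.48 g.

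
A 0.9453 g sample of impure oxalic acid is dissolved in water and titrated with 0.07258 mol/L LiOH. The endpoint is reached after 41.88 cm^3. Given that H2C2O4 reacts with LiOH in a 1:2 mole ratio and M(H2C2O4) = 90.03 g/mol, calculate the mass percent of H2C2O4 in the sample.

14.5%

n(LiOH) = 0.07258 x 0.04188 = 0.003040 mol.
n(H2C2O4) = 0.003040 / 2 = 0.001520 mol.
mass of H2C2O4 = 0.001520 x 90.03 = 0.1368 g.
% purity = 0.1368 / 0.9453 x 100 = 14.5%.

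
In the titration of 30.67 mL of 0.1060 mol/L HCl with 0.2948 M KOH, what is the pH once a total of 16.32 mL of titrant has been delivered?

n(acid) = 0.1060 x 0.03067 = 0.003251 mol; n(KOH) added = 0.2948 x 0.01632 = 0.004811 mol.
Base is in excess by 0.004811 - 0.003251 = 0.001560 mol in a total volume of 0.04699 L.
[OH^-] = 0.001560/0.04699 = 0.03320 M, so pOH = 1.48 and pH = 14.00 - 1.48 = 12.52.

12.52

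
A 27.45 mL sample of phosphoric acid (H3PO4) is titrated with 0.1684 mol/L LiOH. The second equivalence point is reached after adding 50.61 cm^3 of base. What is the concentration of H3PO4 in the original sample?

n(LiOH) = 0.1684 x 0.05061 = 0.008523 mol.
At the second equivalence point, 2 mol OH^- react per mol H3PO4, so n(H3PO4) = 0.008523 / 2 = 0.004261 mol.
[H3PO4] = 0.004261 / 0.02745 L = 0.155 M.

0.155 M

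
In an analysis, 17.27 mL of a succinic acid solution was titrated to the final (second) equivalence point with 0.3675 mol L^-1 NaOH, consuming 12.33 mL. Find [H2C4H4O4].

0.131 M

n(NaOH) = 0.3675 x 0.01233 = 0.004531 mol.
At the final (second) equivalence point, 2 mol OH^- react per mol H2C4H4O4, so n(H2C4H4O4) = 0.004531 / 2 = 0.002266 mol.
[H2C4H4O4] = 0.002266 / 0.01727 L = 0.131 M.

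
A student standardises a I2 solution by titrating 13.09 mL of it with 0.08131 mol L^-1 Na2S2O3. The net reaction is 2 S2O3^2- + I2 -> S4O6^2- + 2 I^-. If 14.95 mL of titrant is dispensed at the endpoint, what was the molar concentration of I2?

0.0464 M

n(Na2S2O3) = 0.08131 x 0.01495 = 0.001216 mol.
From the balanced equation, 2 mol Na2S2O3 reacts with 1 mol I2, so n(I2) = 0.001216 x 1/2 = 0.0006078 mol.
[I2] = 0.0006078 / 0.01309 L = 0.0464 M.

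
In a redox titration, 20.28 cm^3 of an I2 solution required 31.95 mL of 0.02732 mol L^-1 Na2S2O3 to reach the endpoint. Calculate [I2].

n(Na2S2O3) = 0.02732 x 0.03195 = 0.0008729 mol.
From the balanced equation, 2 mol Na2S2O3 reacts with 1 mol I2, so n(I2) = 0.0008729 x 1/2 = 0.0004364 mol.
[I2] = 0.0004364 / 0.02028 L = 0.0215 M.

0.0215 M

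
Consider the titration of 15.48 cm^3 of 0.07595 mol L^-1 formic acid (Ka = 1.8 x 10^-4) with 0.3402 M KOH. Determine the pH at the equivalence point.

8.27

n(HCOOH) = 0.07595 x 0.01548 = 0.001176 mol; V(KOH) at equivalence = 0.001176/0.3402 = 0.003456 L.
At equivalence all the acid is converted to HCOO-; total volume = 0.01548 + 0.003456 = 0.01894 L, so [HCOO-] = 0.001176/0.01894 = 0.06209 M.
Kb = Kw/Ka = 1.0e-14 / 1.8 x 10^-4 = 5.56e-11.
[OH^-] = sqrt(Kb x [HCOO-]) = sqrt(5.56e-11 x 0.06209) = 1.86e-6 M.
pOH = 5.73, so pH = 14.00 - 5.73 = 8.27.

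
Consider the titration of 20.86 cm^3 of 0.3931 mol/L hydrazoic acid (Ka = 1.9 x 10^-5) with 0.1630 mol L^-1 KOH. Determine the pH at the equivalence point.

n(HN3) = 0.3931 x 0.02086 = 0.008200 mol; V(KOH) at equivalence = 0.008200/0.1630 = 0.05031 L.
At equivalence all the acid is converted to N3-; total volume = 0.02086 + 0.05031 = 0.07117 L, so [N3-] = 0.008200/0.07117 = 0.1152 M.
Kb = Kw/Ka = 1.0e-14 / 1.9 x 10^-5 = 5.26e-10.
[OH^-] = sqrt(Kb x [N3-]) = sqrt(5.26e-10 x 0.1152) = 7.79e-6 M.
pOH = 5.11, so pH = 14.00 - 5.11 = 8.89.

8.89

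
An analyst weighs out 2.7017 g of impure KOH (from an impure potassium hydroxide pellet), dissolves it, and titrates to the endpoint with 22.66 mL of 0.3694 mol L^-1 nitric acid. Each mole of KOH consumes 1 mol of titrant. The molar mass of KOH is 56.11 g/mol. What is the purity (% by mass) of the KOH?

17.4%

n(HNO3) = 0.3694 x 0.02266 = 0.008371 mol.
n(KOH) = 0.008371 / 1 = 0.008371 mol.
mass of KOH = 0.008371 x 56.11 = 0.4697 g.
% purity = 0.4697 / 2.7017 x 100 = 17.4%.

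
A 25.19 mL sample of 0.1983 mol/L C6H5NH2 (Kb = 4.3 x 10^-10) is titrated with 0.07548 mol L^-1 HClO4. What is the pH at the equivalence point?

2.95

n(C6H5NH2) = 0.1983 x 0.02519 = 0.004995 mol; V(HClO4) at equivalence = 0.004995/0.07548 = 0.06618 L.
At equivalence the base is fully converted to C6H5NH3+; total volume = 0.09137 L, so [C6H5NH3+] = 0.004995/0.09137 = 0.05467 M.
Ka(C6H5NH3+) = Kw/Kb = 1.0e-14 / 4.3 x 10^-10 = 2.33e-5.
[H^+] = sqrt(Ka x [C6H5NH3+]) = sqrt(2.33e-5 x 0.05467) = 0.00113 M.
pH = -log(0.00113) = 2.95.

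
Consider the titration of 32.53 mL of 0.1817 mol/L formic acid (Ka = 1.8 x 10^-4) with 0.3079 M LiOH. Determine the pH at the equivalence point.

n(HCOOH) = 0.1817 x 0.03253 = 0.005911 mol; V(LiOH) at equivalence = 0.005911/0.3079 = 0.01920 L.
At equivalence all the acid is converted to HCOO-; total volume = 0.03253 + 0.01920 = 0.05173 L, so [HCOO-] = 0.005911/0.05173 = 0.1143 M.
Kb = Kw/Ka = 1.0e-14 / 1.8 x 10^-4 = 5.56e-11.
[OH^-] = sqrt(Kb x [HCOO-]) = sqrt(5.56e-11 x 0.1143) = 2.52e-6 M.
pOH = 5.60, so pH = 14.00 - 5.60 = 8.40.

8.40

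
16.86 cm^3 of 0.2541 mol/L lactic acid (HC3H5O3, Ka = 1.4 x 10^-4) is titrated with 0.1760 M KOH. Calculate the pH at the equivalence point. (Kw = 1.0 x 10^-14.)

8.44

n(HC3H5O3) = 0.2541 x 0.01686 = 0.004284 mol; V(KOH) at equivalence = 0.004284/0.1760 = 0.02434 L.
At equivalence all the acid is converted to C3H5O3-; total volume = 0.01686 + 0.02434 = 0.04120 L, so [C3H5O3-] = 0.004284/0.04120 = 0.1040 M.
Kb = Kw/Ka = 1.0e-14 / 1.4 x 10^-4 = 7.14e-11.
[OH^-] = sqrt(Kb x [C3H5O3-]) = sqrt(7.14e-11 x 0.1040) = 2.73e-6 M.
pOH = 5.56, so pH = 14.00 - 5.56 = 8.44.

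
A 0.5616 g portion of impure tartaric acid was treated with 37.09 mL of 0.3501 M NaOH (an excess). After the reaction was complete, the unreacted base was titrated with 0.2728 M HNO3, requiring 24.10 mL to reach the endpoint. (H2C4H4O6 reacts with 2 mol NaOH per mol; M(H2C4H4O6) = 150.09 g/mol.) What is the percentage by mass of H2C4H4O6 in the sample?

Total n(NaOH) added = 0.3501 x 0.03709 = 0.01299 mol.
n(HNO3) used = 0.2728 x 0.02410 = 0.006574 mol, which equals the excess n(NaOH).
So n(NaOH) consumed by the sample = 0.01299 - 0.006574 = 0.006411 mol.
n(H2C4H4O6) = 0.006411 / 2 = 0.003205 mol.
mass H2C4H4O6 = 0.003205 x 150.09 = 0.4811 g, so %H2C4H4O6 = 0.4811/0.5616 x 100 = 85.7%.

85.7%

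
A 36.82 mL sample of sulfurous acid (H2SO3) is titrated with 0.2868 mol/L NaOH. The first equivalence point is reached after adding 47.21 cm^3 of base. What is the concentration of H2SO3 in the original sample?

0.368 M

n(NaOH) = 0.2868 x 0.04721 = 0.01354 mol.
At the first equivalence point, 1 mol OH^- react per mol H2SO3, so n(H2SO3) = 0.01354 / 1 = 0.01354 mol.
[H2SO3] = 0.01354 / 0.03682 L = 0.368 M.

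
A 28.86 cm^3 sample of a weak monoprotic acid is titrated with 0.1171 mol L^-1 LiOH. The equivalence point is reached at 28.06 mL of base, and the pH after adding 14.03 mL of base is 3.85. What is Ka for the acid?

1.4 x 10^-4

14.03 mL is half of the equivalence volume, so this is the half-equivalence point where [HA] = [A^-].
At half-equivalence pH = pKa, so pKa = 3.85.
Ka = 10^(-3.85) = 1.4 x 10^-4.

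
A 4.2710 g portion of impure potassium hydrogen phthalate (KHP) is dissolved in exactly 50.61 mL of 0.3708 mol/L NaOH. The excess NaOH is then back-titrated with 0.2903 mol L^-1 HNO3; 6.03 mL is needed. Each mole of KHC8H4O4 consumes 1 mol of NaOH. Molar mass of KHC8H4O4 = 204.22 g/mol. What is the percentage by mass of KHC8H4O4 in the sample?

81.4%

Total n(NaOH) added = 0.3708 x 0.05061 = 0.01877 mol.
n(HNO3) used = 0.2903 x 0.006030 = 0.001751 mol, which equals the excess n(NaOH).
So n(NaOH) consumed by the sample = 0.01877 - 0.001751 = 0.01702 mol.
n(KHC8H4O4) = 0.01702 / 1 = 0.01702 mol.
mass KHC8H4O4 = 0.01702 x 204.22 = 3.475 g, so %KHC8H4O4 = 3.475/4.2710 x 100 = 81.4%.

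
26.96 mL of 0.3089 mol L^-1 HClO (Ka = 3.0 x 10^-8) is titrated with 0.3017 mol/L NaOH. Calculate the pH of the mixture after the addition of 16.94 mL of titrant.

7.72

Initial n(HClO) = 0.3089 x 0.02696 = 0.008328 mol.
n(NaOH) added = 0.3017 x 0.01694 = 0.005111 mol, converting that many moles of HClO to ClO-.
Remaining n(HClO) = 0.003217 mol; n(ClO-) = 0.005111 mol.
By Henderson-Hasselbalch, pH = pKa + log([A^-]/[HA]) = 7.52 + log(0.005111/0.003217) = 7.52 + (+0.20) = 7.72.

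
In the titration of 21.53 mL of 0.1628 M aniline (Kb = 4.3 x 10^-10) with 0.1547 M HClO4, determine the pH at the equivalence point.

n(C6H5NH2) = 0.1628 x 0.02153 = 0.003505 mol; V(HClO4) at equivalence = 0.003505/0.1547 = 0.02266 L.
At equivalence the base is fully converted to C6H5NH3+; total volume = 0.04419 L, so [C6H5NH3+] = 0.003505/0.04419 = 0.07932 M.
Ka(C6H5NH3+) = Kw/Kb = 1.0e-14 / 4.3 x 10^-10 = 2.33e-5.
[H^+] = sqrt(Ka x [C6H5NH3+]) = sqrt(2.33e-5 x 0.07932) = 0.00136 M.
pH = -log(0.00136) = 2.87.

2.87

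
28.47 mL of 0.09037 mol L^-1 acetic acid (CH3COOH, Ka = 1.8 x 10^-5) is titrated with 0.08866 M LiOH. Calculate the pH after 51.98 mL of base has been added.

12.40

n(acid) = 0.09037 x 0.02847 = 0.002573 mol; n(LiOH) added = 0.08866 x 0.05198 = 0.004609 mol.
Base is in excess by 0.004609 - 0.002573 = 0.002036 mol in a total volume of 0.08045 L.
[OH^-] = 0.002036/0.08045 = 0.02530 M, so pOH = 1.60 and pH = 14.00 - 1.60 = 12.40.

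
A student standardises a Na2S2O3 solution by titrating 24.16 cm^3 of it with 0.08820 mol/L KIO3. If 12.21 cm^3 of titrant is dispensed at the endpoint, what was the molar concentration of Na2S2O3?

0.267 M

n(KIO3) = 0.08820 x 0.01221 = 0.001077 mol.
From the balanced equation, 1 mol KIO3 reacts with 6 mol Na2S2O3, so n(Na2S2O3) = 0.001077 x 6/1 = 0.006462 mol.
[Na2S2O3] = 0.006462 / 0.02416 L = 0.267 M.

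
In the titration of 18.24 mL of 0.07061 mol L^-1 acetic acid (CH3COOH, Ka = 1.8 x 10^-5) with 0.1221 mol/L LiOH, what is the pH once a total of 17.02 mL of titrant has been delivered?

n(acid) = 0.07061 x 0.01824 = 0.001288 mol; n(LiOH) added = 0.1221 x 0.01702 = 0.002078 mol.
Base is in excess by 0.002078 - 0.001288 = 0.0007902 mol in a total volume of 0.03526 L.
[OH^-] = 0.0007902/0.03526 = 0.02241 M, so pOH = 1.65 and pH = 14.00 - 1.65 = 12.35.

12.35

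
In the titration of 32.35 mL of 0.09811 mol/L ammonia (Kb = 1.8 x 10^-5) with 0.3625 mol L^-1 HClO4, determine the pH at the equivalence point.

n(NH3) = 0.09811 x 0.03235 = 0.003174 mol; V(HClO4) at equivalence = 0.003174/0.3625 = 0.008755 L.
At equivalence the base is fully converted to NH4+; total volume = 0.04111 L, so [NH4+] = 0.003174/0.04111 = 0.07721 M.
Ka(NH4+) = Kw/Kb = 1.0e-14 / 1.8 x 10^-5 = 5.56e-10.
[H^+] = sqrt(Ka x [NH4+]) = sqrt(5.56e-10 x 0.07721) = 6.55e-6 M.
pH = -log(6.55e-6) = 5.18.

5.18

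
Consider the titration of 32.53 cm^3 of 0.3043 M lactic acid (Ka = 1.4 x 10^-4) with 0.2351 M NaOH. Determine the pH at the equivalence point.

8.49

n(HC3H5O3) = 0.3043 x 0.03253 = 0.009899 mol; V(NaOH) at equivalence = 0.009899/0.2351 = 0.04210 L.
At equivalence all the acid is converted to C3H5O3-; total volume = 0.03253 + 0.04210 = 0.07463 L, so [C3H5O3-] = 0.009899/0.07463 = 0.1326 M.
Kb = Kw/Ka = 1.0e-14 / 1.4 x 10^-4 = 7.14e-11.
[OH^-] = sqrt(Kb x [C3H5O3-]) = sqrt(7.14e-11 x 0.1326) = 3.08e-6 M.
pOH = 5.51, so pH = 14.00 - 5.51 = 8.49.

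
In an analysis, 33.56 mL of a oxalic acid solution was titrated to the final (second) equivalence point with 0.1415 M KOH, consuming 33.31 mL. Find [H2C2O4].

0.0702 M

n(KOH) = 0.1415 x 0.03331 = 0.004713 mol.
At the final (second) equivalence point, 2 mol OH^- react per mol H2C2O4, so n(H2C2O4) = 0.004713 / 2 = 0.002357 mol.
[H2C2O4] = 0.002357 / 0.03356 L = 0.0702 M.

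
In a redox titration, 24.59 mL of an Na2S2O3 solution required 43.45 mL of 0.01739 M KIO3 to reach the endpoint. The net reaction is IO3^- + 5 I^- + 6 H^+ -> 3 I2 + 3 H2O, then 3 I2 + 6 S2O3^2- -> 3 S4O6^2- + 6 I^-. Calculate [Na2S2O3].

0.184 M

n(KIO3) = 0.01739 x 0.04345 = 0.0007556 mol.
From the balanced equation, 1 mol KIO3 reacts with 6 mol Na2S2O3, so n(Na2S2O3) = 0.0007556 x 6/1 = 0.004534 mol.
[Na2S2O3] = 0.004534 / 0.02459 L = 0.184 M.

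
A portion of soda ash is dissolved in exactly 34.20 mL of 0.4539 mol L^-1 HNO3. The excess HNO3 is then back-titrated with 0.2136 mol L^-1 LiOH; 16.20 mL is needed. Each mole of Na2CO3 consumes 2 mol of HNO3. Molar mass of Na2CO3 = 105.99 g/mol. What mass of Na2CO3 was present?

Total n(HNO3) added = 0.4539 x 0.03420 = 0.01552 mol.
n(LiOH) used = 0.2136 x 0.01620 = 0.003460 mol, which equals the excess n(HNO3).
So n(HNO3) consumed by the sample = 0.01552 - 0.003460 = 0.01206 mol.
n(Na2CO3) = 0.01206 / 2 = 0.006032 mol.
mass = 0.006032 mol x 105.99 g/mol = 0.639 g.

0.639 g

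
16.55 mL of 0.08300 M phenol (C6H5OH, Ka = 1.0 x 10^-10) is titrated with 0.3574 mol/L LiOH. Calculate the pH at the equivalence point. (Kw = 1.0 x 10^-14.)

11.41

n(C6H5OH) = 0.08300 x 0.01655 = 0.001374 mol; V(LiOH) at equivalence = 0.001374/0.3574 = 0.003843 L.
At equivalence all the acid is converted to C6H5O-; total volume = 0.01655 + 0.003843 = 0.02039 L, so [C6H5O-] = 0.001374/0.02039 = 0.06736 M.
Kb = Kw/Ka = 1.0e-14 / 1.0 x 10^-10 = 0.000100.
[OH^-] = sqrt(Kb x [C6H5O-]) = sqrt(0.000100 x 0.06736) = 0.00260 M.
pOH = 2.59, so pH = 14.00 - 2.59 = 11.41.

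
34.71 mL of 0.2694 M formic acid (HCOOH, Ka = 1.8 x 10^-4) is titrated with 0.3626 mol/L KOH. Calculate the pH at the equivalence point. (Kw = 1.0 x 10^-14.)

n(HCOOH) = 0.2694 x 0.03471 = 0.009351 mol; V(KOH) at equivalence = 0.009351/0.3626 = 0.02579 L.
At equivalence all the acid is converted to HCOO-; total volume = 0.03471 + 0.02579 = 0.06050 L, so [HCOO-] = 0.009351/0.06050 = 0.1546 M.
Kb = Kw/Ka = 1.0e-14 / 1.8 x 10^-4 = 5.56e-11.
[OH^-] = sqrt(Kb x [HCOO-]) = sqrt(5.56e-11 x 0.1546) = 2.93e-6 M.
pOH = 5.53, so pH = 14.00 - 5.53 = 8.47.

8.47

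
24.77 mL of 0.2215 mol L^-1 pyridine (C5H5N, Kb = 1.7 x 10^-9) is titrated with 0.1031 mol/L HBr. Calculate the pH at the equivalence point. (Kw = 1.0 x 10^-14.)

3.19

n(C5H5N) = 0.2215 x 0.02477 = 0.005487 mol; V(HBr) at equivalence = 0.005487/0.1031 = 0.05322 L.
At equivalence the base is fully converted to C5H5NH+; total volume = 0.07799 L, so [C5H5NH+] = 0.005487/0.07799 = 0.07035 M.
Ka(C5H5NH+) = Kw/Kb = 1.0e-14 / 1.7 x 10^-9 = 5.88e-6.
[H^+] = sqrt(Ka x [C5H5NH+]) = sqrt(5.88e-6 x 0.07035) = 0.000643 M.
pH = -log(0.000643) = 3.19.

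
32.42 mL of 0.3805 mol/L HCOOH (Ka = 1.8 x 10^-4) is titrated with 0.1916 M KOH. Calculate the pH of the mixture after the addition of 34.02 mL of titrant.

3.79

Initial n(HCOOH) = 0.3805 x 0.03242 = 0.01234 mol.
n(KOH) added = 0.1916 x 0.03402 = 0.006518 mol, converting that many moles of HCOOH to HCOO-.
Remaining n(HCOOH) = 0.005818 mol; n(HCOO-) = 0.006518 mol.
By Henderson-Hasselbalch, pH = pKa + log([A^-]/[HA]) = 3.74 + log(0.006518/0.005818) = 3.74 + (+0.05) = 3.79.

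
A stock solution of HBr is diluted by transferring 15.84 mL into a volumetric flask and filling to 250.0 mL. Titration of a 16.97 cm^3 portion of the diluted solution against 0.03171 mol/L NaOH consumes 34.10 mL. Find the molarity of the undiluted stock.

n(NaOH) = 0.03171 x 0.03410 = 0.001081 mol.
n(HBr) in the aliquot = 0.001081 mol.
[diluted HBr] = 0.001081 / 0.01697 = 0.06372 M.
Dilution factor = 250.0/15.84 = 15.78, so [stock] = 0.06372 x 15.78 = 1.01 M.

1.01 M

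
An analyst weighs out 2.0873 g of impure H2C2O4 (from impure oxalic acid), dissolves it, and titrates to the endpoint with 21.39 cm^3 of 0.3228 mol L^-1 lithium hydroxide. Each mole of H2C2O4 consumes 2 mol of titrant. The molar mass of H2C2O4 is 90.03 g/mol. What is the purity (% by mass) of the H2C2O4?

n(LiOH) = 0.3228 x 0.02139 = 0.006905 mol.
n(H2C2O4) = 0.006905 / 2 = 0.003452 mol.
mass of H2C2O4 = 0.003452 x 90.03 = 0.3108 g.
% purity = 0.3108 / 2.0873 x 100 = 14.9%.

14.9%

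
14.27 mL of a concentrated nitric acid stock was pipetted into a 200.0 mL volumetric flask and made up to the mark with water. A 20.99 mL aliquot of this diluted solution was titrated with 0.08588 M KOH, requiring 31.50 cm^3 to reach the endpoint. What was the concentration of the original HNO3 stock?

1.81 M

n(KOH) = 0.08588 x 0.03150 = 0.002705 mol.
n(HNO3) in the aliquot = 0.002705 mol.
[diluted HNO3] = 0.002705 / 0.02099 = 0.1289 M.
Dilution factor = 200.0/14.27 = 14.02, so [stock] = 0.1289 x 14.02 = 1.81 M.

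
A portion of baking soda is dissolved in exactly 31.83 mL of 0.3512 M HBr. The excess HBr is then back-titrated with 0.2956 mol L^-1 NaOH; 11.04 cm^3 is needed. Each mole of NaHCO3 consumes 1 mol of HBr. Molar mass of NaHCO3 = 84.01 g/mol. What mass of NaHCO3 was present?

Total n(HBr) added = 0.3512 x 0.03183 = 0.01118 mol.
n(NaOH) used = 0.2956 x 0.01104 = 0.003263 mol, which equals the excess n(HBr).
So n(HBr) consumed by the sample = 0.01118 - 0.003263 = 0.007915 mol.
n(NaHCO3) = 0.007915 / 1 = 0.007915 mol.
mass = 0.007915 mol x 84.01 g/mol = 0.665 g.

0.665 g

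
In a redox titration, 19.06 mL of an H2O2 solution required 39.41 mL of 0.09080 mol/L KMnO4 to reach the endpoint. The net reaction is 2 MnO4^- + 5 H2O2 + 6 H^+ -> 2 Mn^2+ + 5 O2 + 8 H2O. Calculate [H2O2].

n(KMnO4) = 0.09080 x 0.03941 = 0.003578 mol.
From the balanced equation, 2 mol KMnO4 reacts with 5 mol H2O2, so n(H2O2) = 0.003578 x 5/2 = 0.008946 mol.
[H2O2] = 0.008946 / 0.01906 L = 0.469 M.

0.469 M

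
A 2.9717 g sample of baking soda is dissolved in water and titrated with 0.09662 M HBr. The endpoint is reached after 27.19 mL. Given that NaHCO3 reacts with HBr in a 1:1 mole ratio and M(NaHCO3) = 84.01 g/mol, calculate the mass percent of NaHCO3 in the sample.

7.43%

n(HBr) = 0.09662 x 0.02719 = 0.002627 mol.
n(NaHCO3) = 0.002627 / 1 = 0.002627 mol.
mass of NaHCO3 = 0.002627 x 84.01 = 0.2207 g.
% purity = 0.2207 / 2.9717 x 100 = 7.43%.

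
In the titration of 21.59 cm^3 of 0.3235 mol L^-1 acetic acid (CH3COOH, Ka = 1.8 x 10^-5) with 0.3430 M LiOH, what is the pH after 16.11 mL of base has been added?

Initial n(CH3COOH) = 0.3235 x 0.02159 = 0.006984 mol.
n(LiOH) added = 0.3430 x 0.01611 = 0.005526 mol, converting that many moles of CH3COOH to CH3COO-.
Remaining n(CH3COOH) = 0.001459 mol; n(CH3COO-) = 0.005526 mol.
By Henderson-Hasselbalch, pH = pKa + log([A^-]/[HA]) = 4.74 + log(0.005526/0.001459) = 4.74 + (+0.58) = 5.32.

5.32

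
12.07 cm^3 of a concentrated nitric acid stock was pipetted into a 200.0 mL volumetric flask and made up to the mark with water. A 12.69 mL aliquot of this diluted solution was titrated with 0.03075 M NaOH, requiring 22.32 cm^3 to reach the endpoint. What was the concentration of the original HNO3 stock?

0.896 M

n(NaOH) = 0.03075 x 0.02232 = 0.0006863 mol.
n(HNO3) in the aliquot = 0.0006863 mol.
[diluted HNO3] = 0.0006863 / 0.01269 = 0.05409 M.
Dilution factor = 200.0/12.07 = 16.57, so [stock] = 0.05409 x 16.57 = 0.896 M.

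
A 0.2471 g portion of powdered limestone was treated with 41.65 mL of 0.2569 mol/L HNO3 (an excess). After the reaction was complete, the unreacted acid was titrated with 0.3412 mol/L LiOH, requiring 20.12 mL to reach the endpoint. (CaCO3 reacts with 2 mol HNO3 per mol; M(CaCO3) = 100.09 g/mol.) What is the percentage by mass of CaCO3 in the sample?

77.7%

Total n(HNO3) added = 0.2569 x 0.04165 = 0.01070 mol.
n(LiOH) used = 0.3412 x 0.02012 = 0.006865 mol, which equals the excess n(HNO3).
So n(HNO3) consumed by the sample = 0.01070 - 0.006865 = 0.003835 mol.
n(CaCO3) = 0.003835 / 2 = 0.001917 mol.
mass CaCO3 = 0.001917 x 100.09 = 0.1919 g, so %CaCO3 = 0.1919/0.2471 x 100 = 77.7%.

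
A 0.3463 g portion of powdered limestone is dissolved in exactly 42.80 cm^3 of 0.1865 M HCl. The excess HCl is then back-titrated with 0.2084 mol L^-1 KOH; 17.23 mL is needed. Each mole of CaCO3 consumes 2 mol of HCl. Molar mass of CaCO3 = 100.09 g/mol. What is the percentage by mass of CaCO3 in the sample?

Total n(HCl) added = 0.1865 x 0.04280 = 0.007982 mol.
n(KOH) used = 0.2084 x 0.01723 = 0.003591 mol, which equals the excess n(HCl).
So n(HCl) consumed by the sample = 0.007982 - 0.003591 = 0.004391 mol.
n(CaCO3) = 0.004391 / 2 = 0.002196 mol.
mass CaCO3 = 0.002196 x 100.09 = 0.2198 g, so %CaCO3 = 0.2198/0.3463 x 100 = 63.5%.

63.5%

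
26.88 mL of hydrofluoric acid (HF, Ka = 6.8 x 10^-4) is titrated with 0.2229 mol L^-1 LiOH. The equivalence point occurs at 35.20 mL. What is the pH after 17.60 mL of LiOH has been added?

3.17

17.60 mL is exactly half the equivalence volume (35.20/2), i.e. the half-equivalence point.
There, n(HA) = n(A^-), so pH = pKa = -log(6.8 x 10^-4) = 3.17.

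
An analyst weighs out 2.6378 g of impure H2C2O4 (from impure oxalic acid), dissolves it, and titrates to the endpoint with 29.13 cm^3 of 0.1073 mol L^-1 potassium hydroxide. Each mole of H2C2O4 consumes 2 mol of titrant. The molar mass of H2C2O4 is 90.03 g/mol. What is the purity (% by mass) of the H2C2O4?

n(KOH) = 0.1073 x 0.02913 = 0.003126 mol.
n(H2C2O4) = 0.003126 / 2 = 0.001563 mol.
mass of H2C2O4 = 0.001563 x 90.03 = 0.1407 g.
% purity = 0.1407 / 2.6378 x 100 = 5.33%.

5.33%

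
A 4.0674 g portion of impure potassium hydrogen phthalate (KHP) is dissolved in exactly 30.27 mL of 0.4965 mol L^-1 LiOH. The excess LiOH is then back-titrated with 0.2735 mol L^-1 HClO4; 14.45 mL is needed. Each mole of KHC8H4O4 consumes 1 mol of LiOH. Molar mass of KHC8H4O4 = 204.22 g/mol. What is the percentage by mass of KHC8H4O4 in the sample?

Total n(LiOH) added = 0.4965 x 0.03027 = 0.01503 mol.
n(HClO4) used = 0.2735 x 0.01445 = 0.003952 mol, which equals the excess n(LiOH).
So n(LiOH) consumed by the sample = 0.01503 - 0.003952 = 0.01108 mol.
n(KHC8H4O4) = 0.01108 / 1 = 0.01108 mol.
mass KHC8H4O4 = 0.01108 x 204.22 = 2.262 g, so %KHC8H4O4 = 2.262/4.0674 x 100 = 55.6%.

55.6%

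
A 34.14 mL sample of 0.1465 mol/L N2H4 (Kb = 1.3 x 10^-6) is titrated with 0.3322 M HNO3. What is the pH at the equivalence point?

n(N2H4) = 0.1465 x 0.03414 = 0.005002 mol; V(HNO3) at equivalence = 0.005002/0.3322 = 0.01506 L.
At equivalence the base is fully converted to N2H5+; total volume = 0.04920 L, so [N2H5+] = 0.005002/0.04920 = 0.1017 M.
Ka(N2H5+) = Kw/Kb = 1.0e-14 / 1.3 x 10^-6 = 7.69e-9.
[H^+] = sqrt(Ka x [N2H5+]) = sqrt(7.69e-9 x 0.1017) = 2.80e-5 M.
pH = -log(2.80e-5) = 4.55.

4.55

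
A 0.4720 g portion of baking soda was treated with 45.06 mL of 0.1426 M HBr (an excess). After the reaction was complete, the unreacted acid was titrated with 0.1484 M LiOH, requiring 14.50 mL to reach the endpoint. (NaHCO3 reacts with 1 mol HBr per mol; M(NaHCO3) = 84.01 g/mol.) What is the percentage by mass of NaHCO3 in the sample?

76.1%

Total n(HBr) added = 0.1426 x 0.04506 = 0.006426 mol.
n(LiOH) used = 0.1484 x 0.01450 = 0.002152 mol, which equals the excess n(HBr).
So n(HBr) consumed by the sample = 0.006426 - 0.002152 = 0.004274 mol.
n(NaHCO3) = 0.004274 / 1 = 0.004274 mol.
mass NaHCO3 = 0.004274 x 84.01 = 0.3590 g, so %NaHCO3 = 0.3590/0.4720 x 100 = 76.1%.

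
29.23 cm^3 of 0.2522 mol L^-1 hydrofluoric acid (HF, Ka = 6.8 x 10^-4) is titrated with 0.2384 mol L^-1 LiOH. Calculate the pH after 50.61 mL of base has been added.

12.77

n(acid) = 0.2522 x 0.02923 = 0.007372 mol; n(LiOH) added = 0.2384 x 0.05061 = 0.01207 mol.
Base is in excess by 0.01207 - 0.007372 = 0.004694 mol in a total volume of 0.07984 L.
[OH^-] = 0.004694/0.07984 = 0.05879 M, so pOH = 1.23 and pH = 14.00 - 1.23 = 12.77.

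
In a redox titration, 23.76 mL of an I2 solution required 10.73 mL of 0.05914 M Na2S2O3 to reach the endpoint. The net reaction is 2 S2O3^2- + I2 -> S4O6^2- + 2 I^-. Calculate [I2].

0.0134 M

n(Na2S2O3) = 0.05914 x 0.01073 = 0.0006346 mol.
From the balanced equation, 2 mol Na2S2O3 reacts with 1 mol I2, so n(I2) = 0.0006346 x 1/2 = 0.0003173 mol.
[I2] = 0.0003173 / 0.02376 L = 0.0134 M.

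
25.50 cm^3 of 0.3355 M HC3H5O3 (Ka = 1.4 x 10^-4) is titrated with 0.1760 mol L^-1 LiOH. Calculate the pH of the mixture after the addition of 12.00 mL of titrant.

Initial n(HC3H5O3) = 0.3355 x 0.02550 = 0.008555 mol.
n(LiOH) added = 0.1760 x 0.01200 = 0.002112 mol, converting that many moles of HC3H5O3 to C3H5O3-.
Remaining n(HC3H5O3) = 0.006443 mol; n(C3H5O3-) = 0.002112 mol.
By Henderson-Hasselbalch, pH = pKa + log([A^-]/[HA]) = 3.85 + log(0.002112/0.006443) = 3.85 + (-0.48) = 3.37.

3.37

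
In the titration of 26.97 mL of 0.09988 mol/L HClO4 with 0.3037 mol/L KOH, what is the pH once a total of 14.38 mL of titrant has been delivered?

12.61

n(acid) = 0.09988 x 0.02697 = 0.002694 mol; n(KOH) added = 0.3037 x 0.01438 = 0.004367 mol.
Base is in excess by 0.004367 - 0.002694 = 0.001673 mol in a total volume of 0.04135 L.
[OH^-] = 0.001673/0.04135 = 0.04047 M, so pOH = 1.39 and pH = 14.00 - 1.39 = 12.61.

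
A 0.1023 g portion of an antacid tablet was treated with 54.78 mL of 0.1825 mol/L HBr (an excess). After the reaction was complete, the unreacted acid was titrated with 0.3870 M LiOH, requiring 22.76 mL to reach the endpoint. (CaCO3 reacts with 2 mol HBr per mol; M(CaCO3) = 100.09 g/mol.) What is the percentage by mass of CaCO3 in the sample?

58.2%

Total n(HBr) added = 0.1825 x 0.05478 = 0.009997 mol.
n(LiOH) used = 0.3870 x 0.02276 = 0.008808 mol, which equals the excess n(HBr).
So n(HBr) consumed by the sample = 0.009997 - 0.008808 = 0.001189 mol.
n(CaCO3) = 0.001189 / 2 = 0.0005946 mol.
mass CaCO3 = 0.0005946 x 100.09 = 0.05952 g, so %CaCO3 = 0.05952/0.1023 x 100 = 58.2%.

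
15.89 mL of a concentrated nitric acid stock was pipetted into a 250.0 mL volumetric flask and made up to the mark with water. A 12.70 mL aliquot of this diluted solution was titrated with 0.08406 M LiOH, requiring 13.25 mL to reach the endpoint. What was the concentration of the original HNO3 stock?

1.38 M

n(LiOH) = 0.08406 x 0.01325 = 0.001114 mol.
n(HNO3) in the aliquot = 0.001114 mol.
[diluted HNO3] = 0.001114 / 0.01270 = 0.08770 M.
Dilution factor = 250.0/15.89 = 15.73, so [stock] = 0.08770 x 15.73 = 1.38 M.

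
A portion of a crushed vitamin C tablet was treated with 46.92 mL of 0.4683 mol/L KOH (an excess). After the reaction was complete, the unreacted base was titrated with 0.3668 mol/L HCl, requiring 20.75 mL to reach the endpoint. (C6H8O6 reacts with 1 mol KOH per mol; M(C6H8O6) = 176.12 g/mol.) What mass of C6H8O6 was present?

2.53 g

Total n(KOH) added = 0.4683 x 0.04692 = 0.02197 mol.
n(HCl) used = 0.3668 x 0.02075 = 0.007611 mol, which equals the excess n(KOH).
So n(KOH) consumed by the sample = 0.02197 - 0.007611 = 0.01436 mol.
n(C6H8O6) = 0.01436 / 1 = 0.01436 mol.
mass = 0.01436 mol x 176.12 g/mol = 2.53 g.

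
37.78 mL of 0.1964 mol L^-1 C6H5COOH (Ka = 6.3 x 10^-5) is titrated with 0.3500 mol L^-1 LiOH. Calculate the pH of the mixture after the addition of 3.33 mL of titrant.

Initial n(C6H5COOH) = 0.1964 x 0.03778 = 0.007420 mol.
n(LiOH) added = 0.3500 x 0.003330 = 0.001166 mol, converting that many moles of C6H5COOH to C6H5COO-.
Remaining n(C6H5COOH) = 0.006254 mol; n(C6H5COO-) = 0.001166 mol.
By Henderson-Hasselbalch, pH = pKa + log([A^-]/[HA]) = 4.20 + log(0.001166/0.006254) = 4.20 + (-0.73) = 3.47.

3.47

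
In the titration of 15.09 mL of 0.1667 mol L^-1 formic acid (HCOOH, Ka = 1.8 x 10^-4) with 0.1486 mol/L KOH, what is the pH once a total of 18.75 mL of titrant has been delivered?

11.90

n(acid) = 0.1667 x 0.01509 = 0.002516 mol; n(KOH) added = 0.1486 x 0.01875 = 0.002786 mol.
Base is in excess by 0.002786 - 0.002516 = 0.0002707 mol in a total volume of 0.03384 L.
[OH^-] = 0.0002707/0.03384 = 0.008001 M, so pOH = 2.10 and pH = 14.00 - 2.10 = 11.90.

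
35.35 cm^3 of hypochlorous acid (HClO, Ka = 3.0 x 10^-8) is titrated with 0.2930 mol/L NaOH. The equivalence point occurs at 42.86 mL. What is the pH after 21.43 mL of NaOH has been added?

21.43 mL is exactly half the equivalence volume (42.86/2), i.e. the half-equivalence point.
There, n(HA) = n(A^-), so pH = pKa = -log(3.0 x 10^-8) = 7.52.

7.52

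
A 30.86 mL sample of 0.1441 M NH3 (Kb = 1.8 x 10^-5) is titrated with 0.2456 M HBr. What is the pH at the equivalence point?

n(NH3) = 0.1441 x 0.03086 = 0.004447 mol; V(HBr) at equivalence = 0.004447/0.2456 = 0.01811 L.
At equivalence the base is fully converted to NH4+; total volume = 0.04897 L, so [NH4+] = 0.004447/0.04897 = 0.09082 M.
Ka(NH4+) = Kw/Kb = 1.0e-14 / 1.8 x 10^-5 = 5.56e-10.
[H^+] = sqrt(Ka x [NH4+]) = sqrt(5.56e-10 x 0.09082) = 7.10e-6 M.
pH = -log(7.10e-6) = 5.15.

5.15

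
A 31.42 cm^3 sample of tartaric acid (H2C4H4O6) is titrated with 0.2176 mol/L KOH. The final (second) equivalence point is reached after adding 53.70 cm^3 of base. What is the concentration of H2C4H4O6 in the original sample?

n(KOH) = 0.2176 x 0.05370 = 0.01169 mol.
At the final (second) equivalence point, 2 mol OH^- react per mol H2C4H4O6, so n(H2C4H4O6) = 0.01169 / 2 = 0.005843 mol.
[H2C4H4O6] = 0.005843 / 0.03142 L = 0.186 M.

0.186 M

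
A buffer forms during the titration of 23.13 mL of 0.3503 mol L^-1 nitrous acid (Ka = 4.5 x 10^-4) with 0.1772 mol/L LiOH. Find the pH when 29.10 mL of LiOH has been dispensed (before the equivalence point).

3.59

Initial n(HNO2) = 0.3503 x 0.02313 = 0.008102 mol.
n(LiOH) added = 0.1772 x 0.02910 = 0.005157 mol, converting that many moles of HNO2 to NO2-.
Remaining n(HNO2) = 0.002946 mol; n(NO2-) = 0.005157 mol.
By Henderson-Hasselbalch, pH = pKa + log([A^-]/[HA]) = 3.35 + log(0.005157/0.002946) = 3.35 + (+0.24) = 3.59.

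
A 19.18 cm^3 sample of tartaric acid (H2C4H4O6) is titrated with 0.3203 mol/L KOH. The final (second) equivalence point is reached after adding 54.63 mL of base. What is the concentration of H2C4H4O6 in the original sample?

n(KOH) = 0.3203 x 0.05463 = 0.01750 mol.
At the final (second) equivalence point, 2 mol OH^- react per mol H2C4H4O6, so n(H2C4H4O6) = 0.01750 / 2 = 0.008749 mol.
[H2C4H4O6] = 0.008749 / 0.01918 L = 0.456 M.

0.456 M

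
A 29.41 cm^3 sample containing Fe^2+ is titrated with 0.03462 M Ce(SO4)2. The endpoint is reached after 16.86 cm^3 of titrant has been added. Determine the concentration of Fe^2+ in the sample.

0.0198 M

n(Ce(SO4)2) = 0.03462 x 0.01686 = 0.0005837 mol.
From the balanced equation, 1 mol Ce(SO4)2 reacts with 1 mol Fe^2+, so n(Fe^2+) = 0.0005837 x 1/1 = 0.0005837 mol.
[Fe^2+] = 0.0005837 / 0.02941 L = 0.0198 M.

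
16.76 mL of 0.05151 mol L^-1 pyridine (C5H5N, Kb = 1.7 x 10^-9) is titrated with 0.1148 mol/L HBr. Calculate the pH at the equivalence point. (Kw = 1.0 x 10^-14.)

3.34

n(C5H5N) = 0.05151 x 0.01676 = 0.0008633 mol; V(HBr) at equivalence = 0.0008633/0.1148 = 0.007520 L.
At equivalence the base is fully converted to C5H5NH+; total volume = 0.02428 L, so [C5H5NH+] = 0.0008633/0.02428 = 0.03556 M.
Ka(C5H5NH+) = Kw/Kb = 1.0e-14 / 1.7 x 10^-9 = 5.88e-6.
[H^+] = sqrt(Ka x [C5H5NH+]) = sqrt(5.88e-6 x 0.03556) = 0.000457 M.
pH = -log(0.000457) = 3.34.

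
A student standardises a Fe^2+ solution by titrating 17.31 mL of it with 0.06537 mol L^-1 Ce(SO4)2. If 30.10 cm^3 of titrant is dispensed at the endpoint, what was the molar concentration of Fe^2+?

0.114 M

n(Ce(SO4)2) = 0.06537 x 0.03010 = 0.001968 mol.
From the balanced equation, 1 mol Ce(SO4)2 reacts with 1 mol Fe^2+, so n(Fe^2+) = 0.001968 x 1/1 = 0.001968 mol.
[Fe^2+] = 0.001968 / 0.01731 L = 0.114 M.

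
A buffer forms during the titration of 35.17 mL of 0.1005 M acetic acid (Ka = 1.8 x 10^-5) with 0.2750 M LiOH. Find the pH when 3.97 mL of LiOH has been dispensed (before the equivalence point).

Initial n(CH3COOH) = 0.1005 x 0.03517 = 0.003535 mol.
n(LiOH) added = 0.2750 x 0.003970 = 0.001092 mol, converting that many moles of CH3COOH to CH3COO-.
Remaining n(CH3COOH) = 0.002443 mol; n(CH3COO-) = 0.001092 mol.
By Henderson-Hasselbalch, pH = pKa + log([A^-]/[HA]) = 4.74 + log(0.001092/0.002443) = 4.74 + (-0.35) = 4.39.

4.39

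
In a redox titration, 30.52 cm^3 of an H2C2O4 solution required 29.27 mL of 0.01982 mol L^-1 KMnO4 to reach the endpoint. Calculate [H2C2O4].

0.0475 M

n(KMnO4) = 0.01982 x 0.02927 = 0.0005801 mol.
From the balanced equation, 2 mol KMnO4 reacts with 5 mol H2C2O4, so n(H2C2O4) = 0.0005801 x 5/2 = 0.001450 mol.
[H2C2O4] = 0.001450 / 0.03052 L = 0.0475 M.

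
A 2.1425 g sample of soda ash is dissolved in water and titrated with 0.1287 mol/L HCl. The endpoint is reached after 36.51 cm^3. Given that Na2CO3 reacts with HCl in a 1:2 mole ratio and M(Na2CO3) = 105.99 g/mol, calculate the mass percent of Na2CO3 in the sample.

n(HCl) = 0.1287 x 0.03651 = 0.004699 mol.
n(Na2CO3) = 0.004699 / 2 = 0.002349 mol.
mass of Na2CO3 = 0.002349 x 105.99 = 0.2490 g.
% purity = 0.2490 / 2.1425 x 100 = 11.6%.

11.6%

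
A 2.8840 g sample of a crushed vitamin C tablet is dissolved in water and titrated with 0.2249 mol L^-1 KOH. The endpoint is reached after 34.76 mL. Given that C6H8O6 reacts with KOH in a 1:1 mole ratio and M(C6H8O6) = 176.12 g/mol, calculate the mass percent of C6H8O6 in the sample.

47.7%

n(KOH) = 0.2249 x 0.03476 = 0.007818 mol.
n(C6H8O6) = 0.007818 / 1 = 0.007818 mol.
mass of C6H8O6 = 0.007818 x 176.12 = 1.377 g.
% purity = 1.377 / 2.8840 x 100 = 47.7%.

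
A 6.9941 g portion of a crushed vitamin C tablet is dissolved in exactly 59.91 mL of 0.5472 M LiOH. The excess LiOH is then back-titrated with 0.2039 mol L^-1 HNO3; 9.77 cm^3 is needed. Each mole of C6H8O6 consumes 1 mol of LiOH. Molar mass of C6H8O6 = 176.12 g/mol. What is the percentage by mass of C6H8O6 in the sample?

Total n(LiOH) added = 0.5472 x 0.05991 = 0.03278 mol.
n(HNO3) used = 0.2039 x 0.009770 = 0.001992 mol, which equals the excess n(LiOH).
So n(LiOH) consumed by the sample = 0.03278 - 0.001992 = 0.03079 mol.
n(C6H8O6) = 0.03079 / 1 = 0.03079 mol.
mass C6H8O6 = 0.03079 x 176.12 = 5.423 g, so %C6H8O6 = 5.423/6.9941 x 100 = 77.5%.

77.5%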